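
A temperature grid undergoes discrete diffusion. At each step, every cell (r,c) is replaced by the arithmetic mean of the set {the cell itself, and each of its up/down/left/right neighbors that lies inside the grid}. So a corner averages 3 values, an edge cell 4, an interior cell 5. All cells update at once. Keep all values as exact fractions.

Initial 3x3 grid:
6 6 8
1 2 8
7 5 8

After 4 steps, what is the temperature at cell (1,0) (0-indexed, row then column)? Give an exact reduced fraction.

Step 1: cell (1,0) = 4
Step 2: cell (1,0) = 64/15
Step 3: cell (1,0) = 8401/1800
Step 4: cell (1,0) = 131243/27000
Full grid after step 4:
  320339/64800 2322263/432000 11827/2025
  131243/27000 107159/20000 2526013/432000
  318689/64800 2307013/432000 62669/10800

Answer: 131243/27000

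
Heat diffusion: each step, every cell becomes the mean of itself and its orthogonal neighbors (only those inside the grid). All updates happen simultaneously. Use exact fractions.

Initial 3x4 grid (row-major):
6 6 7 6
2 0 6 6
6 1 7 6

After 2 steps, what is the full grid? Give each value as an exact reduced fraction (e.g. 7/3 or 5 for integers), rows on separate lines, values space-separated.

After step 1:
  14/3 19/4 25/4 19/3
  7/2 3 26/5 6
  3 7/2 5 19/3
After step 2:
  155/36 14/3 169/30 223/36
  85/24 399/100 509/100 179/30
  10/3 29/8 601/120 52/9

Answer: 155/36 14/3 169/30 223/36
85/24 399/100 509/100 179/30
10/3 29/8 601/120 52/9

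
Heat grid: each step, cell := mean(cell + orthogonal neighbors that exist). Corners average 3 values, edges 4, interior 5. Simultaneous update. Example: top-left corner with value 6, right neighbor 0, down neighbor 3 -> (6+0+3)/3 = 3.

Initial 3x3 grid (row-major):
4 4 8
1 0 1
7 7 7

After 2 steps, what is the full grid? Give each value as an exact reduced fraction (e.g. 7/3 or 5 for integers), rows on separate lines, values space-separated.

After step 1:
  3 4 13/3
  3 13/5 4
  5 21/4 5
After step 2:
  10/3 209/60 37/9
  17/5 377/100 239/60
  53/12 357/80 19/4

Answer: 10/3 209/60 37/9
17/5 377/100 239/60
53/12 357/80 19/4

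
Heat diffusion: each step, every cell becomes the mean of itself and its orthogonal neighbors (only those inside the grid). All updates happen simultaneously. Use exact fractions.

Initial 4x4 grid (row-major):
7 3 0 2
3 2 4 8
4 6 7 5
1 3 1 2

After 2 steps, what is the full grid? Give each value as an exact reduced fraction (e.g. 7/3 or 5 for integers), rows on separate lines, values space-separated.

Answer: 34/9 791/240 767/240 31/9
463/120 96/25 97/25 1067/240
437/120 377/100 439/100 1051/240
107/36 49/15 199/60 137/36

Derivation:
After step 1:
  13/3 3 9/4 10/3
  4 18/5 21/5 19/4
  7/2 22/5 23/5 11/2
  8/3 11/4 13/4 8/3
After step 2:
  34/9 791/240 767/240 31/9
  463/120 96/25 97/25 1067/240
  437/120 377/100 439/100 1051/240
  107/36 49/15 199/60 137/36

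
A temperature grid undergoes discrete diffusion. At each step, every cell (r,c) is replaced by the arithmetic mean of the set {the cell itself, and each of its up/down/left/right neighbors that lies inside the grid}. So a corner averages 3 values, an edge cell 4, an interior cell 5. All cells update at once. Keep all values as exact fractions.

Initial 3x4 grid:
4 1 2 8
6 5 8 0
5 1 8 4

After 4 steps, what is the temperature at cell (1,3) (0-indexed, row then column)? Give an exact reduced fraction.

Step 1: cell (1,3) = 5
Step 2: cell (1,3) = 127/30
Step 3: cell (1,3) = 8147/1800
Step 4: cell (1,3) = 475663/108000
Full grid after step 4:
  264793/64800 896071/216000 906611/216000 279383/64800
  920761/216000 774073/180000 797873/180000 475663/108000
  47603/10800 17999/4000 163081/36000 49493/10800

Answer: 475663/108000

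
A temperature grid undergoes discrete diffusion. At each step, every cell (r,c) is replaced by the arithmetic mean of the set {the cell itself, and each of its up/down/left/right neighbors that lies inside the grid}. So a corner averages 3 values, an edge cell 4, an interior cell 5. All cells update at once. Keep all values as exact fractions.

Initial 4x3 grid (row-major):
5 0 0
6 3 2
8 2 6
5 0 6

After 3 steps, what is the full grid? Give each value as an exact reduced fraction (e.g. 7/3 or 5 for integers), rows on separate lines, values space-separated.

After step 1:
  11/3 2 2/3
  11/2 13/5 11/4
  21/4 19/5 4
  13/3 13/4 4
After step 2:
  67/18 67/30 65/36
  1021/240 333/100 601/240
  1133/240 189/50 291/80
  77/18 923/240 15/4
After step 3:
  7351/2160 4991/1800 4711/2160
  28849/7200 9661/3000 20299/7200
  30659/7200 23177/6000 8203/2400
  578/135 56353/14400 337/90

Answer: 7351/2160 4991/1800 4711/2160
28849/7200 9661/3000 20299/7200
30659/7200 23177/6000 8203/2400
578/135 56353/14400 337/90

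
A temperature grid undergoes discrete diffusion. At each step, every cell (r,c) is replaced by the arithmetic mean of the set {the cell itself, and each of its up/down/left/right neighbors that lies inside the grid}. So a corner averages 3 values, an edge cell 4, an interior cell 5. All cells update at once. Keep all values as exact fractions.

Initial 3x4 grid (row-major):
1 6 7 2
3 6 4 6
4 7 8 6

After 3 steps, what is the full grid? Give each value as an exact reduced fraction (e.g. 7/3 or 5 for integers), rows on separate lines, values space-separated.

Answer: 9137/2160 34169/7200 11963/2400 3739/720
3631/800 9979/2000 33337/6000 38749/7200
2623/540 4943/900 20807/3600 3193/540

Derivation:
After step 1:
  10/3 5 19/4 5
  7/2 26/5 31/5 9/2
  14/3 25/4 25/4 20/3
After step 2:
  71/18 1097/240 419/80 19/4
  167/40 523/100 269/50 671/120
  173/36 671/120 761/120 209/36
After step 3:
  9137/2160 34169/7200 11963/2400 3739/720
  3631/800 9979/2000 33337/6000 38749/7200
  2623/540 4943/900 20807/3600 3193/540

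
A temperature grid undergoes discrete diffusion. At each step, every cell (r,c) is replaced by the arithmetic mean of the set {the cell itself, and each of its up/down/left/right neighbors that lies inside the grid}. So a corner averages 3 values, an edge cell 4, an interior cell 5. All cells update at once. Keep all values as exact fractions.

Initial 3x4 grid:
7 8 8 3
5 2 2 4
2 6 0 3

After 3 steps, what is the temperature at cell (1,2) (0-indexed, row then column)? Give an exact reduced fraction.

Step 1: cell (1,2) = 16/5
Step 2: cell (1,2) = 94/25
Step 3: cell (1,2) = 22649/6000
Full grid after step 3:
  5843/1080 18329/3600 2819/600 509/120
  913/200 8803/2000 22649/6000 12829/3600
  8681/2160 25133/7200 22853/7200 6317/2160

Answer: 22649/6000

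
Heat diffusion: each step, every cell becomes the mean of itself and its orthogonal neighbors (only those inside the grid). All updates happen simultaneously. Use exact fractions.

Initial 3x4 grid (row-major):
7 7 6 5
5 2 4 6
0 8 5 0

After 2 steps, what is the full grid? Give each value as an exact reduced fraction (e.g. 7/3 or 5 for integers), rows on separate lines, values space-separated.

After step 1:
  19/3 11/2 11/2 17/3
  7/2 26/5 23/5 15/4
  13/3 15/4 17/4 11/3
After step 2:
  46/9 169/30 319/60 179/36
  581/120 451/100 233/50 1061/240
  139/36 263/60 61/15 35/9

Answer: 46/9 169/30 319/60 179/36
581/120 451/100 233/50 1061/240
139/36 263/60 61/15 35/9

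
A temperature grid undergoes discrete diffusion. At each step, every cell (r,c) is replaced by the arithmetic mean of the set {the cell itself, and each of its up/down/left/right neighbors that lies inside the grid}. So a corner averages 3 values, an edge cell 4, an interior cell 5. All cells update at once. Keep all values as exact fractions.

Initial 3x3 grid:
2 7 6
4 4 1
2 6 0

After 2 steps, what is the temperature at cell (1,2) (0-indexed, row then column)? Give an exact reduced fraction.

Answer: 283/80

Derivation:
Step 1: cell (1,2) = 11/4
Step 2: cell (1,2) = 283/80
Full grid after step 2:
  145/36 363/80 73/18
  59/15 179/50 283/80
  10/3 103/30 97/36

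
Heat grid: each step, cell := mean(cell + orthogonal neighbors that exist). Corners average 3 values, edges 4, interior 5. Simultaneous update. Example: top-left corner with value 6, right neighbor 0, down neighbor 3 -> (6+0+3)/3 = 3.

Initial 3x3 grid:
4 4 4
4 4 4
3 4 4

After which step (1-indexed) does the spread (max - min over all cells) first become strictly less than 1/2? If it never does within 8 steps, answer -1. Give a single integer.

Answer: 1

Derivation:
Step 1: max=4, min=11/3, spread=1/3
  -> spread < 1/2 first at step 1
Step 2: max=4, min=67/18, spread=5/18
Step 3: max=4, min=823/216, spread=41/216
Step 4: max=1429/360, min=49709/12960, spread=347/2592
Step 5: max=14243/3600, min=3003463/777600, spread=2921/31104
Step 6: max=1702517/432000, min=180795461/46656000, spread=24611/373248
Step 7: max=38223259/9720000, min=10878717967/2799360000, spread=207329/4478976
Step 8: max=2034798401/518400000, min=653816447549/167961600000, spread=1746635/53747712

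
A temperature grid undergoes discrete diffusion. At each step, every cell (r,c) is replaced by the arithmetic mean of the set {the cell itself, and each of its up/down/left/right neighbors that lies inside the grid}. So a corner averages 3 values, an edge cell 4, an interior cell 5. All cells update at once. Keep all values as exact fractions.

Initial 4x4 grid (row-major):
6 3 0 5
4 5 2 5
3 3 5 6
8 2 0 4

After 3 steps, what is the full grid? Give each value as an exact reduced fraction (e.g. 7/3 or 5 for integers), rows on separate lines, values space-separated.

After step 1:
  13/3 7/2 5/2 10/3
  9/2 17/5 17/5 9/2
  9/2 18/5 16/5 5
  13/3 13/4 11/4 10/3
After step 2:
  37/9 103/30 191/60 31/9
  251/60 92/25 17/5 487/120
  127/30 359/100 359/100 481/120
  145/36 209/60 47/15 133/36
After step 3:
  2111/540 12967/3600 2423/720 3847/1080
  14587/3600 2743/750 10747/3000 671/180
  14431/3600 5573/1500 10633/3000 1727/450
  1057/270 12811/3600 12511/3600 3901/1080

Answer: 2111/540 12967/3600 2423/720 3847/1080
14587/3600 2743/750 10747/3000 671/180
14431/3600 5573/1500 10633/3000 1727/450
1057/270 12811/3600 12511/3600 3901/1080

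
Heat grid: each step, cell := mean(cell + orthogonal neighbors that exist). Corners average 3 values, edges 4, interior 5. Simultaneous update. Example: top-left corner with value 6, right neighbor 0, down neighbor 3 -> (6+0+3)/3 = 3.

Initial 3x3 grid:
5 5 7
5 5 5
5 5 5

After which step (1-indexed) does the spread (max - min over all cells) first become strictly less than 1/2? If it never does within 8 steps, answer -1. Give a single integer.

Step 1: max=17/3, min=5, spread=2/3
Step 2: max=50/9, min=5, spread=5/9
Step 3: max=581/108, min=5, spread=41/108
  -> spread < 1/2 first at step 3
Step 4: max=34531/6480, min=911/180, spread=347/1296
Step 5: max=2050937/388800, min=9157/1800, spread=2921/15552
Step 6: max=122468539/23328000, min=1105483/216000, spread=24611/186624
Step 7: max=7317122033/1399680000, min=24956741/4860000, spread=207329/2239488
Step 8: max=437933952451/83980800000, min=1334801599/259200000, spread=1746635/26873856

Answer: 3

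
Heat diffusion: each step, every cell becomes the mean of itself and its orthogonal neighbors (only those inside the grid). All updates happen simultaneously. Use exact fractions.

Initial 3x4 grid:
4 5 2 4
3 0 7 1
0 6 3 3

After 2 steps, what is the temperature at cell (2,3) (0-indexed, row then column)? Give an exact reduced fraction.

Answer: 65/18

Derivation:
Step 1: cell (2,3) = 7/3
Step 2: cell (2,3) = 65/18
Full grid after step 2:
  17/6 309/80 731/240 127/36
  259/80 271/100 99/25 661/240
  7/3 71/20 179/60 65/18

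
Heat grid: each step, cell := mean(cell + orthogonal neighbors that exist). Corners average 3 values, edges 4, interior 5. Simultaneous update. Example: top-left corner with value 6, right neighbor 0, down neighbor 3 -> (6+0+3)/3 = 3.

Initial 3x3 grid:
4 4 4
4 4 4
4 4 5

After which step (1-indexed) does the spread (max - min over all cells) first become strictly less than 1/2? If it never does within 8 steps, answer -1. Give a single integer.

Answer: 1

Derivation:
Step 1: max=13/3, min=4, spread=1/3
  -> spread < 1/2 first at step 1
Step 2: max=77/18, min=4, spread=5/18
Step 3: max=905/216, min=4, spread=41/216
Step 4: max=53971/12960, min=1451/360, spread=347/2592
Step 5: max=3217337/777600, min=14557/3600, spread=2921/31104
Step 6: max=192452539/46656000, min=1753483/432000, spread=24611/373248
Step 7: max=11516162033/2799360000, min=39536741/9720000, spread=207329/4478976
Step 8: max=689876352451/167961600000, min=2112401599/518400000, spread=1746635/53747712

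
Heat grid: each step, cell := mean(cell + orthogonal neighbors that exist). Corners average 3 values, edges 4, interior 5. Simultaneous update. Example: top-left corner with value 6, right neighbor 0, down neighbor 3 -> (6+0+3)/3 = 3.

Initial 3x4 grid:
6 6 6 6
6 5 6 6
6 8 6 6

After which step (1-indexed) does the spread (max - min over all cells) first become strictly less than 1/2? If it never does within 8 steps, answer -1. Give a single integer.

Step 1: max=20/3, min=23/4, spread=11/12
Step 2: max=1537/240, min=35/6, spread=137/240
Step 3: max=6761/1080, min=2839/480, spread=1493/4320
  -> spread < 1/2 first at step 3
Step 4: max=267407/43200, min=28631/4800, spread=152/675
Step 5: max=9565643/1555200, min=129493/21600, spread=242147/1555200
Step 6: max=238034417/38880000, min=12988409/2160000, spread=848611/7776000
Step 7: max=34199249207/5598720000, min=312369469/51840000, spread=92669311/1119744000
Step 8: max=2047508342053/335923200000, min=56332704673/9331200000, spread=781238953/13436928000

Answer: 3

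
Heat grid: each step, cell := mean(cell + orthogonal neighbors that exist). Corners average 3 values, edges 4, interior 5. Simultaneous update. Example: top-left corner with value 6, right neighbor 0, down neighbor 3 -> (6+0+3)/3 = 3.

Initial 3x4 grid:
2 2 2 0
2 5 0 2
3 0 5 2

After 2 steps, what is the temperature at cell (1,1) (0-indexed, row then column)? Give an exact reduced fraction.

Step 1: cell (1,1) = 9/5
Step 2: cell (1,1) = 68/25
Full grid after step 2:
  31/12 151/80 473/240 10/9
  127/60 68/25 167/100 61/30
  95/36 127/60 27/10 23/12

Answer: 68/25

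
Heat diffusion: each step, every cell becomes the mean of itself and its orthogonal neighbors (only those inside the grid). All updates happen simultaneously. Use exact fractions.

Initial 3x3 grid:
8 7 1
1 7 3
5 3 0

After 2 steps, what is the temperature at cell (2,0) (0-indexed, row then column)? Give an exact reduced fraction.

Answer: 4

Derivation:
Step 1: cell (2,0) = 3
Step 2: cell (2,0) = 4
Full grid after step 2:
  49/9 379/80 73/18
  1067/240 217/50 757/240
  4 259/80 17/6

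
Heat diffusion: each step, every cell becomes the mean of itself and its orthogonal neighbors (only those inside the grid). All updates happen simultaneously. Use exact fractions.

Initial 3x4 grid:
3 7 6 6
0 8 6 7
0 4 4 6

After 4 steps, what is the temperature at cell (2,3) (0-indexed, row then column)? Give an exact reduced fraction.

Answer: 721679/129600

Derivation:
Step 1: cell (2,3) = 17/3
Step 2: cell (2,3) = 203/36
Step 3: cell (2,3) = 12217/2160
Step 4: cell (2,3) = 721679/129600
Full grid after step 4:
  552379/129600 1052729/216000 1225049/216000 776629/129600
  3343681/864000 1653209/360000 648553/120000 1685137/288000
  475129/129600 229151/54000 34607/6750 721679/129600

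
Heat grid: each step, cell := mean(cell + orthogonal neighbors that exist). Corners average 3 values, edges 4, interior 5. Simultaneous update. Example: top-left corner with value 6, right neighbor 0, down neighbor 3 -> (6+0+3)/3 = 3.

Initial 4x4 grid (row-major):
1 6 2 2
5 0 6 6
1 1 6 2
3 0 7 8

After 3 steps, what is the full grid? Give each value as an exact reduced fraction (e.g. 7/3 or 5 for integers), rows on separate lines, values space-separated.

Answer: 1091/360 2433/800 5269/1440 1639/432
2013/800 3207/1000 22073/6000 1519/360
17861/7200 17147/6000 12317/3000 337/72
4841/2160 11173/3600 3037/720 5357/1080

Derivation:
After step 1:
  4 9/4 4 10/3
  7/4 18/5 4 4
  5/2 8/5 22/5 11/2
  4/3 11/4 21/4 17/3
After step 2:
  8/3 277/80 163/48 34/9
  237/80 66/25 4 101/24
  431/240 297/100 83/20 587/120
  79/36 41/15 271/60 197/36
After step 3:
  1091/360 2433/800 5269/1440 1639/432
  2013/800 3207/1000 22073/6000 1519/360
  17861/7200 17147/6000 12317/3000 337/72
  4841/2160 11173/3600 3037/720 5357/1080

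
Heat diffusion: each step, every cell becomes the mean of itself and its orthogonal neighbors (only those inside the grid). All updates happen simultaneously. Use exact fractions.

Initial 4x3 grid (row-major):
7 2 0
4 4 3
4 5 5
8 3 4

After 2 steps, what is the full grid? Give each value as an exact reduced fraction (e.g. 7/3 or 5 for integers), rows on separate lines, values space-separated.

After step 1:
  13/3 13/4 5/3
  19/4 18/5 3
  21/4 21/5 17/4
  5 5 4
After step 2:
  37/9 257/80 95/36
  269/60 94/25 751/240
  24/5 223/50 309/80
  61/12 91/20 53/12

Answer: 37/9 257/80 95/36
269/60 94/25 751/240
24/5 223/50 309/80
61/12 91/20 53/12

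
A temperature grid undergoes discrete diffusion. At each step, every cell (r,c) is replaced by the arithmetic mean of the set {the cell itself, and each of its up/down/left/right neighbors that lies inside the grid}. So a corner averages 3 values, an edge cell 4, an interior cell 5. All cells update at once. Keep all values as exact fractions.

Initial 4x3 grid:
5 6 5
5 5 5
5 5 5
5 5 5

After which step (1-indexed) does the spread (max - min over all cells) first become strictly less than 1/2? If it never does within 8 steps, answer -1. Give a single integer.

Answer: 1

Derivation:
Step 1: max=16/3, min=5, spread=1/3
  -> spread < 1/2 first at step 1
Step 2: max=1267/240, min=5, spread=67/240
Step 3: max=11237/2160, min=5, spread=437/2160
Step 4: max=4477531/864000, min=5009/1000, spread=29951/172800
Step 5: max=40095821/7776000, min=16954/3375, spread=206761/1555200
Step 6: max=16008195571/3110400000, min=27165671/5400000, spread=14430763/124416000
Step 7: max=958227741689/186624000000, min=2177652727/432000000, spread=139854109/1492992000
Step 8: max=57409671890251/11197440000000, min=196251228977/38880000000, spread=7114543559/89579520000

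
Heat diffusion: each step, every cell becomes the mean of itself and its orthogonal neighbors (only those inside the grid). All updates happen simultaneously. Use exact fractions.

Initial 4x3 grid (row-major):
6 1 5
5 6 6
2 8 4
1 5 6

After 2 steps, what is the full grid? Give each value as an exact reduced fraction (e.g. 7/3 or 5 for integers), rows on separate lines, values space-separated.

After step 1:
  4 9/2 4
  19/4 26/5 21/4
  4 5 6
  8/3 5 5
After step 2:
  53/12 177/40 55/12
  359/80 247/50 409/80
  197/48 126/25 85/16
  35/9 53/12 16/3

Answer: 53/12 177/40 55/12
359/80 247/50 409/80
197/48 126/25 85/16
35/9 53/12 16/3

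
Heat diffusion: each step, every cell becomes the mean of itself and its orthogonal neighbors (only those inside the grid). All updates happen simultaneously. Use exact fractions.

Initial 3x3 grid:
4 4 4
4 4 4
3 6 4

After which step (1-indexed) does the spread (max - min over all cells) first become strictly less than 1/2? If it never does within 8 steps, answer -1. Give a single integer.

Answer: 2

Derivation:
Step 1: max=14/3, min=15/4, spread=11/12
Step 2: max=353/80, min=47/12, spread=119/240
  -> spread < 1/2 first at step 2
Step 3: max=9349/2160, min=4829/1200, spread=821/2700
Step 4: max=1221577/288000, min=174631/43200, spread=172111/864000
Step 5: max=32875621/7776000, min=10599457/2592000, spread=4309/31104
Step 6: max=1958423987/466560000, min=212561693/51840000, spread=36295/373248
Step 7: max=117211823989/27993600000, min=38433580913/9331200000, spread=305773/4478976
Step 8: max=7012212987683/1679616000000, min=2310571506311/559872000000, spread=2575951/53747712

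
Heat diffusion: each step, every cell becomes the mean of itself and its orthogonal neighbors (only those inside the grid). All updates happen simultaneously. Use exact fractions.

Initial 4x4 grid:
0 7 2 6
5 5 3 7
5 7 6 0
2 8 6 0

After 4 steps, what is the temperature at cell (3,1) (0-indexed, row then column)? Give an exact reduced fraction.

Step 1: cell (3,1) = 23/4
Step 2: cell (3,1) = 439/80
Step 3: cell (3,1) = 2429/480
Step 4: cell (3,1) = 355363/72000
Full grid after step 4:
  15539/3600 52877/12000 52921/12000 31211/7200
  13723/3000 45939/10000 713/160 33989/8000
  22093/4500 290143/60000 67171/15000 292837/72000
  21917/4320 355363/72000 318427/72000 5449/1350

Answer: 355363/72000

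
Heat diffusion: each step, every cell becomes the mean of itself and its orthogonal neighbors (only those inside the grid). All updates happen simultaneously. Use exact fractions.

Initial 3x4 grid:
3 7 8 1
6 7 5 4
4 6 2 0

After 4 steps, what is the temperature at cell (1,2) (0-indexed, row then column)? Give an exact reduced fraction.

Step 1: cell (1,2) = 26/5
Step 2: cell (1,2) = 112/25
Step 3: cell (1,2) = 3379/750
Step 4: cell (1,2) = 798719/180000
Full grid after step 4:
  22229/4050 571999/108000 517249/108000 276389/64800
  143771/27000 114293/22500 798719/180000 1697461/432000
  10327/2025 514999/108000 16537/4000 8707/2400

Answer: 798719/180000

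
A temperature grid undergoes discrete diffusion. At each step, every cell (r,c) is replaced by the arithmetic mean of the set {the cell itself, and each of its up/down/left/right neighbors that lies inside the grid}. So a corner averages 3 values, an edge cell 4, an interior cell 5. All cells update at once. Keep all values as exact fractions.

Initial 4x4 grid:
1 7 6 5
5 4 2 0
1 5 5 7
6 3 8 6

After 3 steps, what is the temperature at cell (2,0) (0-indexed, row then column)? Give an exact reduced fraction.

Step 1: cell (2,0) = 17/4
Step 2: cell (2,0) = 209/60
Step 3: cell (2,0) = 928/225
Full grid after step 3:
  4483/1080 14743/3600 15467/3600 4307/1080
  3397/900 12847/3000 12323/3000 3893/900
  928/225 3133/750 612/125 713/150
  2219/540 4357/900 128/25 997/180

Answer: 928/225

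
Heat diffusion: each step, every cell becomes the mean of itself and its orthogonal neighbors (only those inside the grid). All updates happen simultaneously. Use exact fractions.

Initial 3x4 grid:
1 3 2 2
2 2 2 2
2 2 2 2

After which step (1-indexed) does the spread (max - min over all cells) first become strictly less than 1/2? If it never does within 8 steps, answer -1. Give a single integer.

Answer: 2

Derivation:
Step 1: max=9/4, min=7/4, spread=1/2
Step 2: max=169/80, min=23/12, spread=47/240
  -> spread < 1/2 first at step 2
Step 3: max=5009/2400, min=9373/4800, spread=43/320
Step 4: max=44489/21600, min=85343/43200, spread=727/8640
Step 5: max=4424531/2160000, min=34443493/17280000, spread=63517/1152000
Step 6: max=39752711/19440000, min=310583963/155520000, spread=297509/6220800
Step 7: max=1188860087/583200000, min=18703315417/9331200000, spread=12737839/373248000
Step 8: max=35626884179/17496000000, min=1123613018603/559872000000, spread=131578201/4478976000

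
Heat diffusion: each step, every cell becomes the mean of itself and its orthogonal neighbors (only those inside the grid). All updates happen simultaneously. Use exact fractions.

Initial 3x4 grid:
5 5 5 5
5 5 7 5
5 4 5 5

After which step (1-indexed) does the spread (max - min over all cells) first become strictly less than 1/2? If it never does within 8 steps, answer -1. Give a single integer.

Step 1: max=11/2, min=14/3, spread=5/6
Step 2: max=537/100, min=173/36, spread=127/225
Step 3: max=12707/2400, min=2653/540, spread=8243/21600
  -> spread < 1/2 first at step 3
Step 4: max=113987/21600, min=80239/16200, spread=4201/12960
Step 5: max=6793903/1296000, min=4861811/972000, spread=186893/777600
Step 6: max=406616117/77760000, min=293024269/58320000, spread=1910051/9331200
Step 7: max=24303228703/4665600000, min=17664423971/3499200000, spread=90079609/559872000
Step 8: max=1454620663277/279936000000, min=1062957658489/209952000000, spread=896250847/6718464000

Answer: 3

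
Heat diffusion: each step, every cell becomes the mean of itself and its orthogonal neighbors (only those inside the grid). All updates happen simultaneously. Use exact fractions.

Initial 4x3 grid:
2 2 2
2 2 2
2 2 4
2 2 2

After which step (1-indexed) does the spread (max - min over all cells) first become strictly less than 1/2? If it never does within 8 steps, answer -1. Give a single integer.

Answer: 3

Derivation:
Step 1: max=8/3, min=2, spread=2/3
Step 2: max=151/60, min=2, spread=31/60
Step 3: max=1291/540, min=2, spread=211/540
  -> spread < 1/2 first at step 3
Step 4: max=124897/54000, min=1847/900, spread=14077/54000
Step 5: max=1112407/486000, min=111683/54000, spread=5363/24300
Step 6: max=32900809/14580000, min=62869/30000, spread=93859/583200
Step 7: max=1959874481/874800000, min=102536467/48600000, spread=4568723/34992000
Step 8: max=116756435629/52488000000, min=3097618889/1458000000, spread=8387449/83980800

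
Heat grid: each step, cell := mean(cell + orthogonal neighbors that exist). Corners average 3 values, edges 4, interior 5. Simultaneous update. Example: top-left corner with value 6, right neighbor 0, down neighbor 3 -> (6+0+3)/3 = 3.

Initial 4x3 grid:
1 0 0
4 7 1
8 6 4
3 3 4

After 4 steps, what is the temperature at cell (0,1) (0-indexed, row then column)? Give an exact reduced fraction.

Step 1: cell (0,1) = 2
Step 2: cell (0,1) = 19/10
Step 3: cell (0,1) = 1561/600
Step 4: cell (0,1) = 98579/36000
Full grid after step 4:
  203587/64800 98579/36000 168287/64800
  793339/216000 34669/10000 662339/216000
  949639/216000 182873/45000 825139/216000
  294067/64800 948749/216000 262867/64800

Answer: 98579/36000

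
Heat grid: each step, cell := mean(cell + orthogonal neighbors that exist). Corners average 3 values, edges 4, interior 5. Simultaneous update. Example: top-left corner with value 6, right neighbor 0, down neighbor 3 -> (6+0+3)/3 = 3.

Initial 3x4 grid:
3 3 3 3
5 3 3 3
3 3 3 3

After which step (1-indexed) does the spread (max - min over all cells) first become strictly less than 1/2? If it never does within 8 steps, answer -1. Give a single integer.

Answer: 3

Derivation:
Step 1: max=11/3, min=3, spread=2/3
Step 2: max=427/120, min=3, spread=67/120
Step 3: max=3677/1080, min=3, spread=437/1080
  -> spread < 1/2 first at step 3
Step 4: max=1453531/432000, min=1509/500, spread=29951/86400
Step 5: max=12879821/3888000, min=10283/3375, spread=206761/777600
Step 6: max=5121795571/1555200000, min=8265671/2700000, spread=14430763/62208000
Step 7: max=305043741689/93312000000, min=665652727/216000000, spread=139854109/746496000
Step 8: max=18218631890251/5598720000000, min=60171228977/19440000000, spread=7114543559/44789760000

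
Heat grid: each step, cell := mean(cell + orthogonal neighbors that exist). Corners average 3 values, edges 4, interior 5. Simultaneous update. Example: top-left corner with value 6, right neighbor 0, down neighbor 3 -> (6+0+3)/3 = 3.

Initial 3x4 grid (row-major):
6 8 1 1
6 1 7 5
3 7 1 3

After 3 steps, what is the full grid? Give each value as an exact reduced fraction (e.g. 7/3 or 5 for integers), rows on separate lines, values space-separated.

After step 1:
  20/3 4 17/4 7/3
  4 29/5 3 4
  16/3 3 9/2 3
After step 2:
  44/9 1243/240 163/48 127/36
  109/20 99/25 431/100 37/12
  37/9 559/120 27/8 23/6
After step 3:
  11173/2160 31363/7200 29543/7200 1441/432
  1841/400 9423/2000 21749/6000 13279/3600
  5119/1080 7247/1800 4853/1200 247/72

Answer: 11173/2160 31363/7200 29543/7200 1441/432
1841/400 9423/2000 21749/6000 13279/3600
5119/1080 7247/1800 4853/1200 247/72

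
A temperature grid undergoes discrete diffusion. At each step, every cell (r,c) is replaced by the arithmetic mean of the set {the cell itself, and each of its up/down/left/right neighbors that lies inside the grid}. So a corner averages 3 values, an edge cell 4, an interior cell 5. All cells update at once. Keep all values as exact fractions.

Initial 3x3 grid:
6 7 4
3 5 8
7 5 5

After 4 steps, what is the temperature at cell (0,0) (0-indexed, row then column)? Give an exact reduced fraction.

Step 1: cell (0,0) = 16/3
Step 2: cell (0,0) = 193/36
Step 3: cell (0,0) = 11771/2160
Step 4: cell (0,0) = 707137/129600
Full grid after step 4:
  707137/129600 2415827/432000 92039/16200
  4691279/864000 1991423/360000 2453827/432000
  232979/43200 795109/144000 15169/2700

Answer: 707137/129600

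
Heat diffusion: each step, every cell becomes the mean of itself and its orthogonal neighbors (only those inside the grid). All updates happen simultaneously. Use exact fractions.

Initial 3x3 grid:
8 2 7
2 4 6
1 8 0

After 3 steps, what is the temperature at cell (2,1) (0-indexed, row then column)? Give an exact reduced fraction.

Step 1: cell (2,1) = 13/4
Step 2: cell (2,1) = 959/240
Step 3: cell (2,1) = 56833/14400
Full grid after step 3:
  259/60 21611/4800 563/120
  57683/14400 12823/3000 63533/14400
  2071/540 56833/14400 4547/1080

Answer: 56833/14400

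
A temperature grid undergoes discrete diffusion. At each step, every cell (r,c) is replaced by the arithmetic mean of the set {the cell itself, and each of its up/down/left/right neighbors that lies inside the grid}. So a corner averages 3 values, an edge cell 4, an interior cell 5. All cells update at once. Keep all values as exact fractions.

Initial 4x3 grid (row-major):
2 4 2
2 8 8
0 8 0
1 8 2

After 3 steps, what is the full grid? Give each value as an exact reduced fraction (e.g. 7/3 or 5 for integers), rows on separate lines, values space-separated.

After step 1:
  8/3 4 14/3
  3 6 9/2
  11/4 24/5 9/2
  3 19/4 10/3
After step 2:
  29/9 13/3 79/18
  173/48 223/50 59/12
  271/80 114/25 257/60
  7/2 953/240 151/36
After step 3:
  1607/432 3691/900 491/108
  26413/7200 26249/6000 4061/900
  9031/2400 12397/3000 16159/3600
  1303/360 58411/14400 8963/2160

Answer: 1607/432 3691/900 491/108
26413/7200 26249/6000 4061/900
9031/2400 12397/3000 16159/3600
1303/360 58411/14400 8963/2160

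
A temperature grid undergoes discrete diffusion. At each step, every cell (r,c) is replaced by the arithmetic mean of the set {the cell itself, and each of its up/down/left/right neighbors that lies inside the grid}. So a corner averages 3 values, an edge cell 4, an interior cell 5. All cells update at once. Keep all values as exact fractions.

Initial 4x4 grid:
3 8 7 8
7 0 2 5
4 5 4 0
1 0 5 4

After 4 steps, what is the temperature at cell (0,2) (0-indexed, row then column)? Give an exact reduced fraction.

Step 1: cell (0,2) = 25/4
Step 2: cell (0,2) = 1261/240
Step 3: cell (0,2) = 36607/7200
Step 4: cell (0,2) = 1026037/216000
Full grid after step 4:
  48761/10800 68011/14400 1026037/216000 312757/64800
  59491/14400 40567/10000 153119/36000 459761/108000
  726397/216000 124727/36000 2156/625 130123/36000
  200317/64800 323441/108000 113323/36000 17377/5400

Answer: 1026037/216000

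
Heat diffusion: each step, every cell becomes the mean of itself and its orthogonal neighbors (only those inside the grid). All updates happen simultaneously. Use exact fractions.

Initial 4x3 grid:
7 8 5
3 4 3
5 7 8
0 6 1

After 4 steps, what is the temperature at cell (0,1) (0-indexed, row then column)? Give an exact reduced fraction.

Step 1: cell (0,1) = 6
Step 2: cell (0,1) = 67/12
Step 3: cell (0,1) = 3953/720
Step 4: cell (0,1) = 229747/43200
Full grid after step 4:
  637/120 229747/43200 69511/12960
  17941/3600 185461/36000 221317/43200
  50183/10800 42209/9000 70619/14400
  55961/12960 390949/86400 3317/720

Answer: 229747/43200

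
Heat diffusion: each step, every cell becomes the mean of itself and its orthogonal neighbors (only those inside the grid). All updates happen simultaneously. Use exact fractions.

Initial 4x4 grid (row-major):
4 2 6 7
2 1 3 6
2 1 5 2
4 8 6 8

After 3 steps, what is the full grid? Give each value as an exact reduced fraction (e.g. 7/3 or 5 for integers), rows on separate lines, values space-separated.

Answer: 5773/2160 23989/7200 29549/7200 5311/1080
9977/3600 18091/6000 12541/3000 33269/7200
11153/3600 281/75 5059/1200 1445/288
1073/270 15263/3600 3659/720 11129/2160

Derivation:
After step 1:
  8/3 13/4 9/2 19/3
  9/4 9/5 21/5 9/2
  9/4 17/5 17/5 21/4
  14/3 19/4 27/4 16/3
After step 2:
  49/18 733/240 1097/240 46/9
  269/120 149/50 92/25 1217/240
  377/120 78/25 23/5 1109/240
  35/9 587/120 607/120 52/9
After step 3:
  5773/2160 23989/7200 29549/7200 5311/1080
  9977/3600 18091/6000 12541/3000 33269/7200
  11153/3600 281/75 5059/1200 1445/288
  1073/270 15263/3600 3659/720 11129/2160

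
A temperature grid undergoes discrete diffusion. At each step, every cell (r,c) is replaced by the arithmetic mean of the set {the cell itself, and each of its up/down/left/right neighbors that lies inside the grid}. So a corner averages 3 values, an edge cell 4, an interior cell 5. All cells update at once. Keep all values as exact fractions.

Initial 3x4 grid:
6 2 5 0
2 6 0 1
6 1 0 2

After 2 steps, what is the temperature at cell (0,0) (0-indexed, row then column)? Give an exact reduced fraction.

Answer: 157/36

Derivation:
Step 1: cell (0,0) = 10/3
Step 2: cell (0,0) = 157/36
Full grid after step 2:
  157/36 361/120 109/40 3/2
  203/60 88/25 157/100 123/80
  15/4 23/10 37/20 5/6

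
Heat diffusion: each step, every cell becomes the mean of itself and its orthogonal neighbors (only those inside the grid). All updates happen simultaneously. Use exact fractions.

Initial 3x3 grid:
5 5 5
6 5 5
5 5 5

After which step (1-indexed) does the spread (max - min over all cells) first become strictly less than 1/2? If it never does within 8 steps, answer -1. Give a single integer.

Step 1: max=16/3, min=5, spread=1/3
  -> spread < 1/2 first at step 1
Step 2: max=1267/240, min=5, spread=67/240
Step 3: max=11237/2160, min=1007/200, spread=1807/10800
Step 4: max=4477963/864000, min=27361/5400, spread=33401/288000
Step 5: max=40109933/7776000, min=2743391/540000, spread=3025513/38880000
Step 6: max=16016926867/3110400000, min=146755949/28800000, spread=53531/995328
Step 7: max=959152925849/186624000000, min=39671116051/7776000000, spread=450953/11943936
Step 8: max=57496103560603/11197440000000, min=4766608610519/933120000000, spread=3799043/143327232

Answer: 1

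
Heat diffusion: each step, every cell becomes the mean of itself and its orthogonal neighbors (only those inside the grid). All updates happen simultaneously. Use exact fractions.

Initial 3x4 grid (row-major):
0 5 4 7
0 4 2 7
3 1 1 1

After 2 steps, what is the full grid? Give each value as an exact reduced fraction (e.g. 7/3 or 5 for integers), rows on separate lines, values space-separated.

Answer: 20/9 709/240 347/80 59/12
143/80 53/20 16/5 337/80
16/9 217/120 101/40 17/6

Derivation:
After step 1:
  5/3 13/4 9/2 6
  7/4 12/5 18/5 17/4
  4/3 9/4 5/4 3
After step 2:
  20/9 709/240 347/80 59/12
  143/80 53/20 16/5 337/80
  16/9 217/120 101/40 17/6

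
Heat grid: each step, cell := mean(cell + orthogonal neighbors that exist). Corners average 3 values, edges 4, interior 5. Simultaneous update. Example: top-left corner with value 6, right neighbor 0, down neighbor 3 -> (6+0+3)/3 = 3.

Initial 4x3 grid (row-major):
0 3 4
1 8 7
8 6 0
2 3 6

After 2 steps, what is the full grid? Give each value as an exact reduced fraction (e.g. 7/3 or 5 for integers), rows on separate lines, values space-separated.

After step 1:
  4/3 15/4 14/3
  17/4 5 19/4
  17/4 5 19/4
  13/3 17/4 3
After step 2:
  28/9 59/16 79/18
  89/24 91/20 115/24
  107/24 93/20 35/8
  77/18 199/48 4

Answer: 28/9 59/16 79/18
89/24 91/20 115/24
107/24 93/20 35/8
77/18 199/48 4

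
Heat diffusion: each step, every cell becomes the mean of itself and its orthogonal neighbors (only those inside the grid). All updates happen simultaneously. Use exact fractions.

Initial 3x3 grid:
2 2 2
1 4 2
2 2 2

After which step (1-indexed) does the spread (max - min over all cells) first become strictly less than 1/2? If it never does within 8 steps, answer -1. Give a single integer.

Answer: 2

Derivation:
Step 1: max=5/2, min=5/3, spread=5/6
Step 2: max=239/100, min=467/240, spread=533/1200
  -> spread < 1/2 first at step 2
Step 3: max=5539/2400, min=4447/2160, spread=5381/21600
Step 4: max=24287/10800, min=1816523/864000, spread=126437/864000
Step 5: max=19277351/8640000, min=16619143/7776000, spread=7304729/77760000
Step 6: max=28646111/12960000, min=6686251907/3110400000, spread=188814733/3110400000
Step 7: max=22842063353/10368000000, min=60541089487/27993600000, spread=11324815661/279936000000
Step 8: max=307193609947/139968000000, min=24269568491963/11197440000000, spread=101973434599/3732480000000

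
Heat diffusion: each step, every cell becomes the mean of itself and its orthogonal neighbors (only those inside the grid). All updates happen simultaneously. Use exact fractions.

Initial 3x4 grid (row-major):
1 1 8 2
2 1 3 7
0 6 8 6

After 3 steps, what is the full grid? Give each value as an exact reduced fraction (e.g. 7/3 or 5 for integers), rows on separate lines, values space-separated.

After step 1:
  4/3 11/4 7/2 17/3
  1 13/5 27/5 9/2
  8/3 15/4 23/4 7
After step 2:
  61/36 611/240 1039/240 41/9
  19/10 31/10 87/20 677/120
  89/36 443/120 219/40 23/4
After step 3:
  4421/2160 4201/1440 5681/1440 10459/2160
  55/24 1247/400 1099/240 7307/1440
  2903/1080 2653/720 289/60 253/45

Answer: 4421/2160 4201/1440 5681/1440 10459/2160
55/24 1247/400 1099/240 7307/1440
2903/1080 2653/720 289/60 253/45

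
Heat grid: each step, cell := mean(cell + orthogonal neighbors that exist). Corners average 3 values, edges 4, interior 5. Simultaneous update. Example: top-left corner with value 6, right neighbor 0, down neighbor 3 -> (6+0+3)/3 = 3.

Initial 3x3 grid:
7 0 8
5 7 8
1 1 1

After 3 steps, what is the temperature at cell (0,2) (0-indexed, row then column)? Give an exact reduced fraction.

Answer: 5431/1080

Derivation:
Step 1: cell (0,2) = 16/3
Step 2: cell (0,2) = 101/18
Step 3: cell (0,2) = 5431/1080
Full grid after step 3:
  539/120 35717/7200 5431/1080
  14971/3600 2109/500 17021/3600
  3691/1080 26917/7200 4231/1080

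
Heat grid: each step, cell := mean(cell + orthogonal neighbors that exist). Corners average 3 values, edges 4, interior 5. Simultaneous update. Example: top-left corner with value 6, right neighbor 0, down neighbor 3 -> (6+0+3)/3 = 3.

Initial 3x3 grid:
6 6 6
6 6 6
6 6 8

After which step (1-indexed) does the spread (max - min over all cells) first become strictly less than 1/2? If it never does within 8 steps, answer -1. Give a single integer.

Answer: 3

Derivation:
Step 1: max=20/3, min=6, spread=2/3
Step 2: max=59/9, min=6, spread=5/9
Step 3: max=689/108, min=6, spread=41/108
  -> spread < 1/2 first at step 3
Step 4: max=41011/6480, min=1091/180, spread=347/1296
Step 5: max=2439737/388800, min=10957/1800, spread=2921/15552
Step 6: max=145796539/23328000, min=1321483/216000, spread=24611/186624
Step 7: max=8716802033/1399680000, min=29816741/4860000, spread=207329/2239488
Step 8: max=521914752451/83980800000, min=1594001599/259200000, spread=1746635/26873856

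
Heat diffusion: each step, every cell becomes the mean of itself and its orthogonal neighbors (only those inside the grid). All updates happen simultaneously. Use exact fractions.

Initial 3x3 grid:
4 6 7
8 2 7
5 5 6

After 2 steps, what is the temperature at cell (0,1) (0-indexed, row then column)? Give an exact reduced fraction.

Step 1: cell (0,1) = 19/4
Step 2: cell (0,1) = 1381/240
Full grid after step 2:
  31/6 1381/240 203/36
  447/80 251/50 713/120
  61/12 221/40 16/3

Answer: 1381/240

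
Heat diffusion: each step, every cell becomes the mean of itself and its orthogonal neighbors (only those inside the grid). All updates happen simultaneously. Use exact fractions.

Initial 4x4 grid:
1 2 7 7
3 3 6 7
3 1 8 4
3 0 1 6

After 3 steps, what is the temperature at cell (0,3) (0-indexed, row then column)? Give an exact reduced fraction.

Answer: 1081/180

Derivation:
Step 1: cell (0,3) = 7
Step 2: cell (0,3) = 37/6
Step 3: cell (0,3) = 1081/180
Full grid after step 3:
  409/144 9059/2400 12019/2400 1081/180
  419/150 6887/2000 1251/250 13469/2400
  29/12 799/250 24571/6000 36967/7200
  83/36 31/12 836/225 1829/432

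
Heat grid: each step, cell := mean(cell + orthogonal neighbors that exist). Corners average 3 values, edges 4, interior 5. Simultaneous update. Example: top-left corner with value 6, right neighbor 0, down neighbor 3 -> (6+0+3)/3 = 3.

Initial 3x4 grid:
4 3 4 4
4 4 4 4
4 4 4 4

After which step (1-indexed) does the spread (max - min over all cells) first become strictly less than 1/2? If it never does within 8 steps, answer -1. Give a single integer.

Answer: 1

Derivation:
Step 1: max=4, min=11/3, spread=1/3
  -> spread < 1/2 first at step 1
Step 2: max=4, min=449/120, spread=31/120
Step 3: max=4, min=4109/1080, spread=211/1080
Step 4: max=7153/1800, min=415103/108000, spread=14077/108000
Step 5: max=428317/108000, min=3747593/972000, spread=5363/48600
Step 6: max=237131/60000, min=112899191/29160000, spread=93859/1166400
Step 7: max=383463533/97200000, min=6788125519/1749600000, spread=4568723/69984000
Step 8: max=11482381111/2916000000, min=408123564371/104976000000, spread=8387449/167961600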